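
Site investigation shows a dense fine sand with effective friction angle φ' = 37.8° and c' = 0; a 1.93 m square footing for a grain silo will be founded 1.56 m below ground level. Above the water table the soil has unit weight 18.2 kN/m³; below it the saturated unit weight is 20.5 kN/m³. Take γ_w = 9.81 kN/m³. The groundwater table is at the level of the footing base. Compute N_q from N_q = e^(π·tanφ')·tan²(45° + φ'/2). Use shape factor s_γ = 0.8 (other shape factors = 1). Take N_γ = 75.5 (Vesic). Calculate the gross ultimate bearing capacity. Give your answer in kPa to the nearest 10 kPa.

tan37.8° = 0.7757, so N_q = e^(π×0.7757)·tan²(63.9°) = 11.437 × 4.167 = 47.66.
Overburden at base level: q = 18.2 × 1.56 = 28.392 kPa.
Below the base the soil is submerged, so the ½γBN_γ term uses γ' = 20.5 − 9.81 = 10.69 kN/m³.
Surcharge term q·N_q = 28.392 × 47.655 = 1353 kPa; self-weight term 0.5·γ·B·N_γ·s_γ = 0.5 × 10.69 × 1.93 × 75.5 × 0.8 = 623.08 kPa.
q_ult = 1353 + 623.08 = 1976.1 kPa.

q_ult ≈ 1980 kPa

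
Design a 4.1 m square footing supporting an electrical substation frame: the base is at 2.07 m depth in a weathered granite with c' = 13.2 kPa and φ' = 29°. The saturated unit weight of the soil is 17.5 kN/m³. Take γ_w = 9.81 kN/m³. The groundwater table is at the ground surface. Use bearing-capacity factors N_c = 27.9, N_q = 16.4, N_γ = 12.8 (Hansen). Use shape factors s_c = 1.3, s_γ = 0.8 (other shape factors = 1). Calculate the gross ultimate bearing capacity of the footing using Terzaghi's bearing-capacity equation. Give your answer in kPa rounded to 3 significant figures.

Water table at ground surface, so effective unit weight γ' = 17.5 − 9.81 = 7.69 kN/m³ is used throughout; overburden q = 7.69 × 2.07 = 15.918 kPa; the same γ' applies in the ½γBN_γ term.
Cohesion term c·N_c·s_c = 13.2 × 27.9 × 1.3 = 478.76 kPa; surcharge term q·N_q = 15.918 × 16.4 = 261.06 kPa; self-weight term 0.5·γ·B·N_γ·s_γ = 0.5 × 7.69 × 4.1 × 12.8 × 0.8 = 161.43 kPa.
q_ult = 478.76 + 261.06 + 161.43 = 901.25 kPa.

q_ult ≈ 901 kPa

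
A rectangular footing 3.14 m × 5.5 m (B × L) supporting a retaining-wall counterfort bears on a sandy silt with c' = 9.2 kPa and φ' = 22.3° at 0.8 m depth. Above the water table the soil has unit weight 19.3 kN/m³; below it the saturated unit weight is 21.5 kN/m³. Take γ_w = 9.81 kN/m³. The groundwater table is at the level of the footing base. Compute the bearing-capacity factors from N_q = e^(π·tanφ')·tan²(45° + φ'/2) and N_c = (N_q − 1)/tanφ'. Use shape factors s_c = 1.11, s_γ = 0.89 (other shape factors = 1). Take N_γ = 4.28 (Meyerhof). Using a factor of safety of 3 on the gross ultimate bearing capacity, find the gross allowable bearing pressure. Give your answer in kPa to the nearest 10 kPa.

q_all ≈ 120 kPa

N_q = e^(π·tan22.3°)·tan²(56.15°) = 8.06; N_c = (N_q − 1)/tanφ' = 17.22.
Overburden at base level: q = 19.3 × 0.8 = 15.44 kPa.
Below the base the soil is submerged, so the ½γBN_γ term uses γ' = 21.5 − 9.81 = 11.69 kN/m³.
Cohesion term c·N_c·s_c = 9.2 × 17.222 × 1.11 = 175.87 kPa; surcharge term q·N_q = 15.44 × 8.0632 = 124.5 kPa; self-weight term 0.5·γ·B·N_γ·s_γ = 0.5 × 11.69 × 3.14 × 4.28 × 0.89 = 69.911 kPa.
q_ult = 175.87 + 124.5 + 69.911 = 370.28 kPa.
q_all = 370.28 / 3 = 123.43 kPa.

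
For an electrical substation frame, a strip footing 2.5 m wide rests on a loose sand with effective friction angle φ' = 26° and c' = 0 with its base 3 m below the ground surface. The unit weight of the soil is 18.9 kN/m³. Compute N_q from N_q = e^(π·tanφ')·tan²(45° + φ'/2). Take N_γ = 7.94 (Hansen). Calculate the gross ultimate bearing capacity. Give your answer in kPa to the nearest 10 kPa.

tan26° = 0.4877, so N_q = e^(π×0.4877)·tan²(58°) = 4.629 × 2.561 = 11.85.
Effective surcharge at the founding depth q = γ·D_f = 18.9 × 3 = 56.7 kPa.
q_ult = q·N_q + 0.5·γ·B·N_γ
     = 56.7 × 11.854 + 0.5 × 18.9 × 2.5 × 7.94
     = 672.13 + 187.58 = 859.72 kPa.

q_ult ≈ 860 kPa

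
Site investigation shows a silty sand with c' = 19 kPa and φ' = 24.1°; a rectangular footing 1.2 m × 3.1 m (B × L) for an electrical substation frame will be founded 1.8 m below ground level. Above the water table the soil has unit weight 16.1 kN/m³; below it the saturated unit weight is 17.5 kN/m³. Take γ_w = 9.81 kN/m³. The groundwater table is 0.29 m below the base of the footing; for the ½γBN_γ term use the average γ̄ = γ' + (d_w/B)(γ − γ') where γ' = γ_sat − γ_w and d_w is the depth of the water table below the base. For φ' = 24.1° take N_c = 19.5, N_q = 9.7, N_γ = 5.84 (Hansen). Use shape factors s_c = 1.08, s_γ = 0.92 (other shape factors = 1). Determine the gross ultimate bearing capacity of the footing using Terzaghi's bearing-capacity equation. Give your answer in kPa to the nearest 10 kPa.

Overburden at base level: q = 16.1 × 1.8 = 28.98 kPa.
The water table is 0.29 m below the base (< B = 1.2 m), so the ½γBN_γ term uses γ̄ = γ' + (d_w/B)(γ − γ') = 7.69 + (0.29/1.2)(16.1 − 7.69) = 9.7224 kN/m³.
Cohesion term c·N_c·s_c = 19 × 19.5 × 1.08 = 400.14 kPa; surcharge term q·N_q = 28.98 × 9.7 = 281.11 kPa; self-weight term 0.5·γ·B·N_γ·s_γ = 0.5 × 9.7224 × 1.2 × 5.84 × 0.92 = 31.342 kPa.
q_ult = 400.14 + 281.11 + 31.342 = 712.59 kPa.

q_ult ≈ 710 kPa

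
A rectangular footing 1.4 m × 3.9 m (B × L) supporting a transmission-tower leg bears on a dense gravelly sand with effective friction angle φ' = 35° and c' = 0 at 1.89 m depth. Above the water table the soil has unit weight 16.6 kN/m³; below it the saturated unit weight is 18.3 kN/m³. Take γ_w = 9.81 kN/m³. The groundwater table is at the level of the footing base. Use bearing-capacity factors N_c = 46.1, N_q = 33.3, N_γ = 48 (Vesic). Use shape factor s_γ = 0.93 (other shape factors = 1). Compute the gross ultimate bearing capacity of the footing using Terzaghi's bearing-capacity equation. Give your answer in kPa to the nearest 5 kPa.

Overburden at base level: q = 16.6 × 1.89 = 31.374 kPa.
Below the base the soil is submerged, so the ½γBN_γ term uses γ' = 18.3 − 9.81 = 8.49 kN/m³.
Surcharge term q·N_q = 31.374 × 33.3 = 1044.8 kPa; self-weight term 0.5·γ·B·N_γ·s_γ = 0.5 × 8.49 × 1.4 × 48 × 0.93 = 265.3 kPa.
q_ult = 1044.8 + 265.3 = 1310 kPa.

q_ult ≈ 1310 kPa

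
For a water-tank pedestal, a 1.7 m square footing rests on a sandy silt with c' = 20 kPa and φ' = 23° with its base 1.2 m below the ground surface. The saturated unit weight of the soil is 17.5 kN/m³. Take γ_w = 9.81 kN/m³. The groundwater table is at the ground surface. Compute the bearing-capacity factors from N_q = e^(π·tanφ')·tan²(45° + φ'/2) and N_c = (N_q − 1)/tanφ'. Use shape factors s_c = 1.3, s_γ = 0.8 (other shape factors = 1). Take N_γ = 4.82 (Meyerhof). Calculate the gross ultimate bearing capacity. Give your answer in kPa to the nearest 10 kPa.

tan23° = 0.4245, so N_q = e^(π×0.4245)·tan²(56.5°) = 3.794 × 2.283 = 8.66.
N_c = (8.66 − 1)/tan23° = 18.05.
γ' = 17.5 − 9.81 = 7.69 kN/m³ (submerged throughout). q = 7.69 × 1.2 = 9.228 kPa; the same γ' applies in the ½γBN_γ term.
c·N_c·s_c = 20 × 18.049 × 1.3 = 469.26 kPa
q·N_q = 9.228 × 8.6612 = 79.925 kPa
0.5·γ·B·N_γ·s_γ = 0.5 × 7.69 × 1.7 × 4.82 × 0.8 = 25.205 kPa
q_ult = 469.26 + 79.925 + 25.205 = 574.39 kPa.

q_ult ≈ 570 kPa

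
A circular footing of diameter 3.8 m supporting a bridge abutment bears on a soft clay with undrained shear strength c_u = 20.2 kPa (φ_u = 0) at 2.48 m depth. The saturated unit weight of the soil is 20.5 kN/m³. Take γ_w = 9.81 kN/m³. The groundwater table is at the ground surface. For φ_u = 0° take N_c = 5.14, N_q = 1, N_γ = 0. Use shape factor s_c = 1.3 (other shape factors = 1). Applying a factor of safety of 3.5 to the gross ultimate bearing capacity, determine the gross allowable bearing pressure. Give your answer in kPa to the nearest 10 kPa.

q_all ≈ 50 kPa

With the water table at the surface the whole profile is submerged: γ' = 20.5 − 9.81 = 10.69 kN/m³, so q = γ'·D_f = 26.511 kPa.
q_ult = c·N_c·s_c + q·N_q
     = 20.2 × 5.14 × 1.3 + 26.511 × 1
     = 134.98 + 26.511 = 161.49 kPa.
q_all = q_ult / FS = 161.49 / 3.5 = 46.139 kPa.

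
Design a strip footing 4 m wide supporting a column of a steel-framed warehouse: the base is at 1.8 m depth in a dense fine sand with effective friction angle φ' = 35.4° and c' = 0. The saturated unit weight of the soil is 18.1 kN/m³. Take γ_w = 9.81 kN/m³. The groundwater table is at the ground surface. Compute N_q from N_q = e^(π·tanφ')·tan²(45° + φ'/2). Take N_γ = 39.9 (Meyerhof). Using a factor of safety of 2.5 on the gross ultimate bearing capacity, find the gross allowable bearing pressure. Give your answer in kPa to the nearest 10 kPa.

q_all ≈ 470 kPa

N_q = e^(π·tan35.4°)·tan²(62.7°) = 35.
With the water table at the surface the whole profile is submerged: γ' = 18.1 − 9.81 = 8.29 kN/m³, so q = γ'·D_f = 14.922 kPa; the same γ' applies in the ½γBN_γ term.
q_ult = q·N_q + 0.5·γ·B·N_γ
     = 14.922 × 35.001 + 0.5 × 8.29 × 4 × 39.9
     = 522.28 + 661.54 = 1183.8 kPa.
q_all = 1183.8 / 2.5 = 473.53 kPa.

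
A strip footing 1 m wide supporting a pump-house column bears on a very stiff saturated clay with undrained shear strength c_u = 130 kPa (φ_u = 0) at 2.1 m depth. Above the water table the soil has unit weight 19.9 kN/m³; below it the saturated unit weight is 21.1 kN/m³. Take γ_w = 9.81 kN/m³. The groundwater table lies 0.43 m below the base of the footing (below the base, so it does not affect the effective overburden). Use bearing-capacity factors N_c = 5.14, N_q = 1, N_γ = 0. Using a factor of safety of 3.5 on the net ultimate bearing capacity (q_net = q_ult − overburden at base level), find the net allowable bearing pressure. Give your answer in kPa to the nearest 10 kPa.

Effective surcharge at the founding depth q = γ·D_f = 19.9 × 2.1 = 41.79 kPa.
q_ult = c·N_c + q·N_q
     = 130 × 5.14 + 41.79 × 1
     = 668.2 + 41.79 = 709.99 kPa.
q_net = 709.99 − 41.79 = 668.2 kPa.
q_all(net) = 668.2 / 3.5 = 190.91 kPa.

q_all(net) ≈ 190 kPa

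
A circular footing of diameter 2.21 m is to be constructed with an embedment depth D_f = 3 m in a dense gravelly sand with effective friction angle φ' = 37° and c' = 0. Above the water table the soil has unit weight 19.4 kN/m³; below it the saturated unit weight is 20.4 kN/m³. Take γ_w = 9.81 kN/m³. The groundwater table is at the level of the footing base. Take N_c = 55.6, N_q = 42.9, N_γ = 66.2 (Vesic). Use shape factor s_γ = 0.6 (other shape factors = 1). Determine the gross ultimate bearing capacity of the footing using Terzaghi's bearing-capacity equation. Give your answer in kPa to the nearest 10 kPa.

q_ult ≈ 2960 kPa

Effective surcharge at the founding depth q = γ·D_f = 19.4 × 3 = 58.2 kPa.
The water table coincides with the base, so in the self-weight term γ → γ' = 10.59 kN/m³.
q_ult = q·N_q + 0.5·γ·B·N_γ·s_γ
     = 58.2 × 42.9 + 0.5 × 10.59 × 2.21 × 66.2 × 0.6
     = 2496.8 + 464.8 = 2961.6 kPa.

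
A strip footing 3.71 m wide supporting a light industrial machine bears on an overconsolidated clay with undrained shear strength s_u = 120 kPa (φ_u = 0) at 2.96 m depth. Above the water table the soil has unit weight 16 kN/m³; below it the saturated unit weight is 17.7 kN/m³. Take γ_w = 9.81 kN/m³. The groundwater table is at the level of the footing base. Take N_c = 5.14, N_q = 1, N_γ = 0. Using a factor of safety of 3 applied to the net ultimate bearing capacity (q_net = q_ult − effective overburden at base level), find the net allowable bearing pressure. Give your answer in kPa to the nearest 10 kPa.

q = γ·D_f = 16 × 2.96 = 47.36 kPa.
c·N_c = 120 × 5.14 = 616.8 kPa
q·N_q = 47.36 × 1 = 47.36 kPa
q_ult = 616.8 + 47.36 = 664.16 kPa.
Net ultimate: q_net = 664.16 − 47.36 = 616.8 kPa.
q_all(net) = 616.8 / 3 = 205.6 kPa.

q_all(net) ≈ 210 kPa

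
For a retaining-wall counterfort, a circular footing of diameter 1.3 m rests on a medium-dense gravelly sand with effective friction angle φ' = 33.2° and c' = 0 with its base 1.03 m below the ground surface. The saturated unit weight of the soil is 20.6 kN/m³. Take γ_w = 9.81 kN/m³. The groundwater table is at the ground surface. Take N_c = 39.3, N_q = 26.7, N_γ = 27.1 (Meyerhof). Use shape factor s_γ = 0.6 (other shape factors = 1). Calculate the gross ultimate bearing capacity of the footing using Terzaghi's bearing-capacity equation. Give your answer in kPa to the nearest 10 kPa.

q_ult ≈ 410 kPa

γ' = 20.6 − 9.81 = 10.79 kN/m³ (submerged throughout). q = 10.79 × 1.03 = 11.114 kPa; the same γ' applies in the ½γBN_γ term.
q·N_q = 11.114 × 26.7 = 296.74 kPa
0.5·γ·B·N_γ·s_γ = 0.5 × 10.79 × 1.3 × 27.1 × 0.6 = 114.04 kPa
q_ult = 296.74 + 114.04 = 410.78 kPa.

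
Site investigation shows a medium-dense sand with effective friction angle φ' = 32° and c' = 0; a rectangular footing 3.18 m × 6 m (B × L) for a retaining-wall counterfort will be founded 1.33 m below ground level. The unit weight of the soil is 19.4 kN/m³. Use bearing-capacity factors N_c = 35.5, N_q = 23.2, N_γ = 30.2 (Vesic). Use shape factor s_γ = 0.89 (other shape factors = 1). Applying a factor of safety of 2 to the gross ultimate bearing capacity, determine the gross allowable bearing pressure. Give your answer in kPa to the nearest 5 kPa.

q_all ≈ 715 kPa

q = γ·D_f = 19.4 × 1.33 = 25.802 kPa.
q·N_q = 25.802 × 23.2 = 598.61 kPa
0.5·γ·B·N_γ·s_γ = 0.5 × 19.4 × 3.18 × 30.2 × 0.89 = 829.08 kPa
q_ult = 598.61 + 829.08 = 1427.7 kPa.
q_all = q_ult / FS = 1427.7 / 2 = 713.84 kPa.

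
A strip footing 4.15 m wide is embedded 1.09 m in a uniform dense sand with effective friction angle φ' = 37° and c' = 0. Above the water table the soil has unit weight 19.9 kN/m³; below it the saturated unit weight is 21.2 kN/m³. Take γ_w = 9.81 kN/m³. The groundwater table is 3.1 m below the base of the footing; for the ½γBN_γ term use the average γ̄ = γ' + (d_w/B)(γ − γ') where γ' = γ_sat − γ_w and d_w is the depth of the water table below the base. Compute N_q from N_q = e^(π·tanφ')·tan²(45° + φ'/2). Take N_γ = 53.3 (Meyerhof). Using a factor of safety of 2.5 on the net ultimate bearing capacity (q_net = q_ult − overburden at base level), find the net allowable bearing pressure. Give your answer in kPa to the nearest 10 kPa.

q_all(net) ≈ 1150 kPa

N_q = e^(π·tan37°)·tan²(63.5°) = 42.92.
Overburden at base level: q = 19.9 × 1.09 = 21.691 kPa.
The water table is 3.1 m below the base (< B = 4.15 m), so the ½γBN_γ term uses γ̄ = γ' + (d_w/B)(γ − γ') = 11.39 + (3.1/4.15)(19.9 − 11.39) = 17.747 kN/m³.
Surcharge term q·N_q = 21.691 × 42.92 = 930.98 kPa; self-weight term 0.5·γ·B·N_γ = 0.5 × 17.747 × 4.15 × 53.3 = 1962.8 kPa.
q_ult = 930.98 + 1962.8 = 2893.7 kPa.
q_net = 2893.7 − 21.691 = 2872 kPa.
q_all(net) = 2872 / 2.5 = 1148.8 kPa.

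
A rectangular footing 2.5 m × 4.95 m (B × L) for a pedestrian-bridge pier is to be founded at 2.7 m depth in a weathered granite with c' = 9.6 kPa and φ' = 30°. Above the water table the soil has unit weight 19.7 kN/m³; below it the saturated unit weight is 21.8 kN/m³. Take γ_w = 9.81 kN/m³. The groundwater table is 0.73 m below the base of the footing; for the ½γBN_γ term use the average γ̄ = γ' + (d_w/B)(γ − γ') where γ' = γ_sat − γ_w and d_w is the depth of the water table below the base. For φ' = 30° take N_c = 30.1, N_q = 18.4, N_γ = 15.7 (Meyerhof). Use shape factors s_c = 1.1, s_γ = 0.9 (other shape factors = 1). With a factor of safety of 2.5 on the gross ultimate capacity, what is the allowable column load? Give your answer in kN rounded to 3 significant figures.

Overburden at base level: q = 19.7 × 2.7 = 53.19 kPa.
The water table is 0.73 m below the base (< B = 2.5 m), so the ½γBN_γ term uses γ̄ = γ' + (d_w/B)(γ − γ') = 11.99 + (0.73/2.5)(19.7 − 11.99) = 14.241 kN/m³.
Cohesion term c·N_c·s_c = 9.6 × 30.1 × 1.1 = 317.86 kPa; surcharge term q·N_q = 53.19 × 18.4 = 978.7 kPa; self-weight term 0.5·γ·B·N_γ·s_γ = 0.5 × 14.241 × 2.5 × 15.7 × 0.9 = 251.54 kPa.
q_ult = 317.86 + 978.7 + 251.54 = 1548.1 kPa.
Gross allowable pressure q_all = 1548.1 / 2.5 = 619.24 kPa.
Footing area = 12.375 m², so allowable column load = 619.24 × 12.375 = 7663 kN.

P_all ≈ 7660 kN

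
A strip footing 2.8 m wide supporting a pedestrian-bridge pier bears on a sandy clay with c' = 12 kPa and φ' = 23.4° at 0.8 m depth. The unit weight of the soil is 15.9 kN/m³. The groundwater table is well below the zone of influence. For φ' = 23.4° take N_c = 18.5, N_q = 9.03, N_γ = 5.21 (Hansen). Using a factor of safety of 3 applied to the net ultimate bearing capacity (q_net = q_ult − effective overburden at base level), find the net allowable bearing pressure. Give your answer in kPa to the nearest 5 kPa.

Overburden at base level: q = 15.9 × 0.8 = 12.72 kPa.
Cohesion term c·N_c = 12 × 18.5 = 222 kPa; surcharge term q·N_q = 12.72 × 9.03 = 114.86 kPa; self-weight term 0.5·γ·B·N_γ = 0.5 × 15.9 × 2.8 × 5.21 = 115.97 kPa.
q_ult = 222 + 114.86 + 115.97 = 452.84 kPa.
Net ultimate: q_net = 452.84 − 12.72 = 440.12 kPa.
q_all(net) = 440.12 / 3 = 146.71 kPa.

q_all(net) ≈ 145 kPa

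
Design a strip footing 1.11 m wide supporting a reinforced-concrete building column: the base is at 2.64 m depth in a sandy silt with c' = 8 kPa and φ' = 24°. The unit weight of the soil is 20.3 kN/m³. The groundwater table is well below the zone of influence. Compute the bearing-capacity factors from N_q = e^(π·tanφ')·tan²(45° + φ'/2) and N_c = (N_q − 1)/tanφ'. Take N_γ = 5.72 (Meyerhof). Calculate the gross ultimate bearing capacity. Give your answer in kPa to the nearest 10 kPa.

tan24° = 0.4452, so N_q = e^(π×0.4452)·tan²(57°) = 4.05 × 2.371 = 9.6.
N_c = (9.6 − 1)/tan24° = 19.32.
q = γ·D_f = 20.3 × 2.64 = 53.592 kPa.
c·N_c = 8 × 19.324 = 154.59 kPa
q·N_q = 53.592 × 9.6034 = 514.67 kPa
0.5·γ·B·N_γ = 0.5 × 20.3 × 1.11 × 5.72 = 64.444 kPa
q_ult = 154.59 + 514.67 + 64.444 = 733.7 kPa.

q_ult ≈ 730 kPa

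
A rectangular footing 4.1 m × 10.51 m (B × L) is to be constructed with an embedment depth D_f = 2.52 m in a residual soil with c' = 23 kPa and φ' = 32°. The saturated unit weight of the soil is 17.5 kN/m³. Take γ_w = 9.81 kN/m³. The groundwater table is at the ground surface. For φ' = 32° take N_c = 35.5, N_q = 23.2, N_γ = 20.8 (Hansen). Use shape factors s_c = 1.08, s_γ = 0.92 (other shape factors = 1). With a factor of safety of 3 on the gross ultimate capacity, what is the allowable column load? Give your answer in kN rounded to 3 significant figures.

With the water table at the surface the whole profile is submerged: γ' = 17.5 − 9.81 = 7.69 kN/m³, so q = γ'·D_f = 19.379 kPa; the same γ' applies in the ½γBN_γ term.
q_ult = c·N_c·s_c + q·N_q + 0.5·γ·B·N_γ·s_γ
     = 23 × 35.5 × 1.08 + 19.379 × 23.2 + 0.5 × 7.69 × 4.1 × 20.8 × 0.92
     = 881.82 + 449.59 + 301.67 = 1633.1 kPa.
Gross allowable pressure q_all = 1633.1 / 3 = 544.36 kPa.
Footing area = 43.091 m², so allowable column load = 544.36 × 43.091 = 23457 kN.

P_all ≈ 23500 kN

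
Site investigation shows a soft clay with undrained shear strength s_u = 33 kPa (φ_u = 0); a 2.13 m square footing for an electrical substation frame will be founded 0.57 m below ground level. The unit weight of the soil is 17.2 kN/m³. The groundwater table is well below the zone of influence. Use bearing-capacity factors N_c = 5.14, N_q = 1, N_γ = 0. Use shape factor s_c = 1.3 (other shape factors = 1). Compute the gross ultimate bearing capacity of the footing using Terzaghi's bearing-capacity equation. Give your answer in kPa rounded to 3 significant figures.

q_ult ≈ 230 kPa

Effective surcharge at the founding depth q = γ·D_f = 17.2 × 0.57 = 9.804 kPa.
q_ult = c·N_c·s_c + q·N_q
     = 33 × 5.14 × 1.3 + 9.804 × 1
     = 220.51 + 9.804 = 230.31 kPa.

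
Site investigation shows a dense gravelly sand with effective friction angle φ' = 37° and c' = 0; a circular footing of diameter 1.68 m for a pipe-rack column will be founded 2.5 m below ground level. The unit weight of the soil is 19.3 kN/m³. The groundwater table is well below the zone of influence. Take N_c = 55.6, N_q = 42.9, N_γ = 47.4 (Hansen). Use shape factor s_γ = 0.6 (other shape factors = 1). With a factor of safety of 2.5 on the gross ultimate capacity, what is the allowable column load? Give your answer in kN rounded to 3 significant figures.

q = γ·D_f = 19.3 × 2.5 = 48.25 kPa.
q·N_q = 48.25 × 42.9 = 2069.9 kPa
0.5·γ·B·N_γ·s_γ = 0.5 × 19.3 × 1.68 × 47.4 × 0.6 = 461.07 kPa
q_ult = 2069.9 + 461.07 = 2531 kPa.
Gross allowable pressure q_all = 2531 / 2.5 = 1012.4 kPa.
Footing area = 2.2167 m², so allowable column load = 1012.4 × 2.2167 = 2244.2 kN.

P_all ≈ 2240 kN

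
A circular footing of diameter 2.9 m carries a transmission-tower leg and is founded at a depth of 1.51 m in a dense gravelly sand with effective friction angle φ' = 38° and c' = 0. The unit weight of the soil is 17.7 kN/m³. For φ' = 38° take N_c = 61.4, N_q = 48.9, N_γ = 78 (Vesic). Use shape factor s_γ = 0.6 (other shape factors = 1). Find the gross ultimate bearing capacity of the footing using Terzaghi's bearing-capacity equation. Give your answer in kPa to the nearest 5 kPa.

Overburden at base level: q = 17.7 × 1.51 = 26.727 kPa.
Surcharge term q·N_q = 26.727 × 48.9 = 1307 kPa; self-weight term 0.5·γ·B·N_γ·s_γ = 0.5 × 17.7 × 2.9 × 78 × 0.6 = 1201.1 kPa.
q_ult = 1307 + 1201.1 = 2508.1 kPa.

q_ult ≈ 2510 kPa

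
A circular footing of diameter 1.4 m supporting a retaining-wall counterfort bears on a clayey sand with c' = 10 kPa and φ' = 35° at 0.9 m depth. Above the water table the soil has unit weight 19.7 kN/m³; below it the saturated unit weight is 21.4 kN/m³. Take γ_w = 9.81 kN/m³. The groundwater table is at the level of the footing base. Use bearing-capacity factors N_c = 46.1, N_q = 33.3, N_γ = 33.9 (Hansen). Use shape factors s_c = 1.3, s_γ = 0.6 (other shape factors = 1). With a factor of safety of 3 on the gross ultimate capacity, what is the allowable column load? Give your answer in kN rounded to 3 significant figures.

Overburden at base level: q = 19.7 × 0.9 = 17.73 kPa.
Below the base the soil is submerged, so the ½γBN_γ term uses γ' = 21.4 − 9.81 = 11.59 kN/m³.
Cohesion term c·N_c·s_c = 10 × 46.1 × 1.3 = 599.3 kPa; surcharge term q·N_q = 17.73 × 33.3 = 590.41 kPa; self-weight term 0.5·γ·B·N_γ·s_γ = 0.5 × 11.59 × 1.4 × 33.9 × 0.6 = 165.02 kPa.
q_ult = 599.3 + 590.41 + 165.02 = 1354.7 kPa.
Gross allowable pressure q_all = 1354.7 / 3 = 451.58 kPa.
Footing area = 1.5394 m², so allowable column load = 451.58 × 1.5394 = 695.16 kN.

P_all ≈ 695 kN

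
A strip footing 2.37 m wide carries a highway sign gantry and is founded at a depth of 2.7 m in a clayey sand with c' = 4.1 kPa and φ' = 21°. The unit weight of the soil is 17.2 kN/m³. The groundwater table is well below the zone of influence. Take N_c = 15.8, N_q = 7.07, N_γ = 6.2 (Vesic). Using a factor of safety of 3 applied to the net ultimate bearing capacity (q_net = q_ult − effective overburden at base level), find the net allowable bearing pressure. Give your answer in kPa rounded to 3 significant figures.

q = γ·D_f = 17.2 × 2.7 = 46.44 kPa.
c·N_c = 4.1 × 15.8 = 64.78 kPa
q·N_q = 46.44 × 7.07 = 328.33 kPa
0.5·γ·B·N_γ = 0.5 × 17.2 × 2.37 × 6.2 = 126.37 kPa
q_ult = 64.78 + 328.33 + 126.37 = 519.48 kPa.
Net ultimate: q_net = 519.48 − 46.44 = 473.04 kPa.
q_all(net) = 473.04 / 3 = 157.68 kPa.

q_all(net) ≈ 158 kPa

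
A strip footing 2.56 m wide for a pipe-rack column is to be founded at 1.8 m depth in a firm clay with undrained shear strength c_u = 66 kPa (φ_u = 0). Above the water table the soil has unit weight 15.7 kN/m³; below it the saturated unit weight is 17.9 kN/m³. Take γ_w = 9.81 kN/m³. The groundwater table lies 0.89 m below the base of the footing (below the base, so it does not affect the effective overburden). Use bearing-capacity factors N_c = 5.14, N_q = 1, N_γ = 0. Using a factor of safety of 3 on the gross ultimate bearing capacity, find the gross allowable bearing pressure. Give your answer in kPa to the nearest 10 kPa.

q_all ≈ 120 kPa

Overburden at base level: q = 15.7 × 1.8 = 28.26 kPa.
Cohesion term c·N_c = 66 × 5.14 = 339.24 kPa; surcharge term q·N_q = 28.26 × 1 = 28.26 kPa.
q_ult = 339.24 + 28.26 = 367.5 kPa.
q_all = 367.5 / 3 = 122.5 kPa.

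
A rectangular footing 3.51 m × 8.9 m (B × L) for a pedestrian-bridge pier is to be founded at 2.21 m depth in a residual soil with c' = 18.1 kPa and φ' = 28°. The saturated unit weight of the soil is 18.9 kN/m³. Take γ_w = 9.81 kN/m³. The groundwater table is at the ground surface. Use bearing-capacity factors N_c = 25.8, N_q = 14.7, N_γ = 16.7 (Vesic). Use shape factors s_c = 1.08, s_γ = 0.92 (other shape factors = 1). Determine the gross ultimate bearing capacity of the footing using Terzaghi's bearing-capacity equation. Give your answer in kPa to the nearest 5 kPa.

q_ult ≈ 1045 kPa

Water table at ground surface, so effective unit weight γ' = 18.9 − 9.81 = 9.09 kN/m³ is used throughout; overburden q = 9.09 × 2.21 = 20.089 kPa; the same γ' applies in the ½γBN_γ term.
Cohesion term c·N_c·s_c = 18.1 × 25.8 × 1.08 = 504.34 kPa; surcharge term q·N_q = 20.089 × 14.7 = 295.31 kPa; self-weight term 0.5·γ·B·N_γ·s_γ = 0.5 × 9.09 × 3.51 × 16.7 × 0.92 = 245.1 kPa.
q_ult = 504.34 + 295.31 + 245.1 = 1044.7 kPa.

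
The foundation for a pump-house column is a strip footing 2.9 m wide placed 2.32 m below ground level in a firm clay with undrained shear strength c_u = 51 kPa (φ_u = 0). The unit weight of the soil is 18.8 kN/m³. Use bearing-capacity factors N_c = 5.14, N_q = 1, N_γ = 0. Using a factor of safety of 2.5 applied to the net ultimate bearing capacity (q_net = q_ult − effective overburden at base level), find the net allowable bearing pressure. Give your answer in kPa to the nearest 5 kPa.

q = γ·D_f = 18.8 × 2.32 = 43.616 kPa.
c·N_c = 51 × 5.14 = 262.14 kPa
q·N_q = 43.616 × 1 = 43.616 kPa
q_ult = 262.14 + 43.616 = 305.76 kPa.
Net ultimate: q_net = 305.76 − 43.616 = 262.14 kPa.
q_all(net) = 262.14 / 2.5 = 104.86 kPa.

q_all(net) ≈ 105 kPa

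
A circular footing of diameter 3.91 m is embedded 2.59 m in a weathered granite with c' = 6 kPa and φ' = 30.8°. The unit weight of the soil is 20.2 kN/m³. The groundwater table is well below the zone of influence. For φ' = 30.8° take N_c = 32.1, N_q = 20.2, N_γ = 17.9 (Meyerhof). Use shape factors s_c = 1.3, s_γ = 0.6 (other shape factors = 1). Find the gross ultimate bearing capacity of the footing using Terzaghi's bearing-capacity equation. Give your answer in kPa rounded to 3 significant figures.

q_ult ≈ 1730 kPa

Overburden at base level: q = 20.2 × 2.59 = 52.318 kPa.
Cohesion term c·N_c·s_c = 6 × 32.1 × 1.3 = 250.38 kPa; surcharge term q·N_q = 52.318 × 20.2 = 1056.8 kPa; self-weight term 0.5·γ·B·N_γ·s_γ = 0.5 × 20.2 × 3.91 × 17.9 × 0.6 = 424.13 kPa.
q_ult = 250.38 + 1056.8 + 424.13 = 1731.3 kPa.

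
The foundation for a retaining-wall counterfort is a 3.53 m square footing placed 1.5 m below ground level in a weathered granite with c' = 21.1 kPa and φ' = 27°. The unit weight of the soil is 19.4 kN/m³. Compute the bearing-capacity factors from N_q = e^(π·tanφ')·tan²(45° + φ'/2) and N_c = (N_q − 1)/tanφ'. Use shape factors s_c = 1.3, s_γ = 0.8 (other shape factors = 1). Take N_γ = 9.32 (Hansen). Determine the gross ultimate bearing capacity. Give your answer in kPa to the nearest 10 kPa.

q_ult ≈ 1300 kPa

tan27° = 0.5095, so N_q = e^(π×0.5095)·tan²(58.5°) = 4.957 × 2.663 = 13.2.
N_c = (13.2 − 1)/tan27° = 23.94.
Effective surcharge at the founding depth q = γ·D_f = 19.4 × 1.5 = 29.1 kPa.
q_ult = c·N_c·s_c + q·N_q + 0.5·γ·B·N_γ·s_γ
     = 21.1 × 23.942 × 1.3 + 29.1 × 13.199 + 0.5 × 19.4 × 3.53 × 9.32 × 0.8
     = 656.73 + 384.1 + 255.3 = 1296.1 kPa.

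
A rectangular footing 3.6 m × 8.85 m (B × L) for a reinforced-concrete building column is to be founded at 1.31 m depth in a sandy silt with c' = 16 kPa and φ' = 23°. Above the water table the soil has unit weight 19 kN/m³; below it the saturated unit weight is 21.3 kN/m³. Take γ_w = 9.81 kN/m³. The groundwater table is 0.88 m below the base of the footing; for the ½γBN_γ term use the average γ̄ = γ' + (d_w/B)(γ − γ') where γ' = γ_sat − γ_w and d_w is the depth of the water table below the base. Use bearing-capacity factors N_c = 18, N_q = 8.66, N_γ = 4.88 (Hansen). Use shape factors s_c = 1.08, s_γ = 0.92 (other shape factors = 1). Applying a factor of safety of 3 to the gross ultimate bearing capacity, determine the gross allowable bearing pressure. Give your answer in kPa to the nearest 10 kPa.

q_all ≈ 210 kPa

Overburden at base level: q = 19 × 1.31 = 24.89 kPa.
The water table is 0.88 m below the base (< B = 3.6 m), so the ½γBN_γ term uses γ̄ = γ' + (d_w/B)(γ − γ') = 11.49 + (0.88/3.6)(19 − 11.49) = 13.326 kN/m³.
Cohesion term c·N_c·s_c = 16 × 18 × 1.08 = 311.04 kPa; surcharge term q·N_q = 24.89 × 8.66 = 215.55 kPa; self-weight term 0.5·γ·B·N_γ·s_γ = 0.5 × 13.326 × 3.6 × 4.88 × 0.92 = 107.69 kPa.
q_ult = 311.04 + 215.55 + 107.69 = 634.28 kPa.
q_all = q_ult / FS = 634.28 / 3 = 211.43 kPa.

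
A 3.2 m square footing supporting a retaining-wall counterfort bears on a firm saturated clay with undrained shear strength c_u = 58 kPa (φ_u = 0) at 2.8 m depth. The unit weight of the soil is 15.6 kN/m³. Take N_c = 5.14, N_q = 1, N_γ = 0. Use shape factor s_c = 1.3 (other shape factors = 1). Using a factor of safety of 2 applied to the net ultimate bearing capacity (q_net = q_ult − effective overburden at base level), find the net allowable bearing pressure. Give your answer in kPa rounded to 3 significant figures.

q_all(net) ≈ 194 kPa

Effective surcharge at the founding depth q = γ·D_f = 15.6 × 2.8 = 43.68 kPa.
q_ult = c·N_c·s_c + q·N_q
     = 58 × 5.14 × 1.3 + 43.68 × 1
     = 387.56 + 43.68 = 431.24 kPa.
Net ultimate: q_net = 431.24 − 43.68 = 387.56 kPa.
q_all(net) = 387.56 / 2 = 193.78 kPa.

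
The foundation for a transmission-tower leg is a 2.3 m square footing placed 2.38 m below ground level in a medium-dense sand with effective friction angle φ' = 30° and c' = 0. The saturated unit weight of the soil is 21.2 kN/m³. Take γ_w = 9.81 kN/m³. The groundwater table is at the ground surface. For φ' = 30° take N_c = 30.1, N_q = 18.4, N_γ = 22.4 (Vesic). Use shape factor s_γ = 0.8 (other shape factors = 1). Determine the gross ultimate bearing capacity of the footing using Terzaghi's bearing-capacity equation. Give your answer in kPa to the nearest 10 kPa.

γ' = 21.2 − 9.81 = 11.39 kN/m³ (submerged throughout). q = 11.39 × 2.38 = 27.108 kPa; the same γ' applies in the ½γBN_γ term.
q·N_q = 27.108 × 18.4 = 498.79 kPa
0.5·γ·B·N_γ·s_γ = 0.5 × 11.39 × 2.3 × 22.4 × 0.8 = 234.73 kPa
q_ult = 498.79 + 234.73 = 733.52 kPa.

q_ult ≈ 730 kPa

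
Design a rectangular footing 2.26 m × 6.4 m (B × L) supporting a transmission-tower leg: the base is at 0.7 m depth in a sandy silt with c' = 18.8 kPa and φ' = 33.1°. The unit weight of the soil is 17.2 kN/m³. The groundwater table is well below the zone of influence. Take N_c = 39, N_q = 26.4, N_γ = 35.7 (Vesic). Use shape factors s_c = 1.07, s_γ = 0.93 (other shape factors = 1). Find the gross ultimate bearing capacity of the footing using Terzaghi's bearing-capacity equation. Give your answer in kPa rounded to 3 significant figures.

q_ult ≈ 1750 kPa

Overburden at base level: q = 17.2 × 0.7 = 12.04 kPa.
Cohesion term c·N_c·s_c = 18.8 × 39 × 1.07 = 784.52 kPa; surcharge term q·N_q = 12.04 × 26.4 = 317.86 kPa; self-weight term 0.5·γ·B·N_γ·s_γ = 0.5 × 17.2 × 2.26 × 35.7 × 0.93 = 645.29 kPa.
q_ult = 784.52 + 317.86 + 645.29 = 1747.7 kPa.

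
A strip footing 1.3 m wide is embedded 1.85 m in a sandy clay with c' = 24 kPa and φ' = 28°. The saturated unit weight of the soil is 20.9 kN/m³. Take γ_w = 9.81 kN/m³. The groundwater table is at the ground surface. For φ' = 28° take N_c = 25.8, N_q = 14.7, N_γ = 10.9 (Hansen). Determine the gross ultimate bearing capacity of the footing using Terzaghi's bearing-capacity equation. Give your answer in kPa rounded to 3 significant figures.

q_ult ≈ 999 kPa

γ' = 20.9 − 9.81 = 11.09 kN/m³ (submerged throughout). q = 11.09 × 1.85 = 20.516 kPa; the same γ' applies in the ½γBN_γ term.
c·N_c = 24 × 25.8 = 619.2 kPa
q·N_q = 20.516 × 14.7 = 301.59 kPa
0.5·γ·B·N_γ = 0.5 × 11.09 × 1.3 × 10.9 = 78.573 kPa
q_ult = 619.2 + 301.59 + 78.573 = 999.37 kPa.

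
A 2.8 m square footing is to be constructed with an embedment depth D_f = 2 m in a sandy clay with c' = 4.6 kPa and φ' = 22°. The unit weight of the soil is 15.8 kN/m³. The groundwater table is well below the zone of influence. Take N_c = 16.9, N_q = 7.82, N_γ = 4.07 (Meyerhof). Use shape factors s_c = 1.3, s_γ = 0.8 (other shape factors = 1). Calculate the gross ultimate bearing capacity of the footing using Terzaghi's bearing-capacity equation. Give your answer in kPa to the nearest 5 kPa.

q_ult ≈ 420 kPa

Effective surcharge at the founding depth q = γ·D_f = 15.8 × 2 = 31.6 kPa.
q_ult = c·N_c·s_c + q·N_q + 0.5·γ·B·N_γ·s_γ
     = 4.6 × 16.9 × 1.3 + 31.6 × 7.82 + 0.5 × 15.8 × 2.8 × 4.07 × 0.8
     = 101.06 + 247.11 + 72.023 = 420.2 kPa.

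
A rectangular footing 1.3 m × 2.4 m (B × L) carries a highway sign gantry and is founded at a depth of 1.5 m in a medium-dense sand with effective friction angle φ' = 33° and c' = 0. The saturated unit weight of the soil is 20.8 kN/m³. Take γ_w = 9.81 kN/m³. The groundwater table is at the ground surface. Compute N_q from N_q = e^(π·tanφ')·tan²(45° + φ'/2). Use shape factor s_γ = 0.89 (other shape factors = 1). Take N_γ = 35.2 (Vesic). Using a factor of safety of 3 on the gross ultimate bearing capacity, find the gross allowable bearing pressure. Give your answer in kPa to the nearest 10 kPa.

N_q = e^(π·tan33°)·tan²(61.5°) = 26.09.
With the water table at the surface the whole profile is submerged: γ' = 20.8 − 9.81 = 10.99 kN/m³, so q = γ'·D_f = 16.485 kPa; the same γ' applies in the ½γBN_γ term.
q_ult = q·N_q + 0.5·γ·B·N_γ·s_γ
     = 16.485 × 26.092 + 0.5 × 10.99 × 1.3 × 35.2 × 0.89
     = 430.13 + 223.79 = 653.92 kPa.
q_all = 653.92 / 3 = 217.97 kPa.

q_all ≈ 220 kPa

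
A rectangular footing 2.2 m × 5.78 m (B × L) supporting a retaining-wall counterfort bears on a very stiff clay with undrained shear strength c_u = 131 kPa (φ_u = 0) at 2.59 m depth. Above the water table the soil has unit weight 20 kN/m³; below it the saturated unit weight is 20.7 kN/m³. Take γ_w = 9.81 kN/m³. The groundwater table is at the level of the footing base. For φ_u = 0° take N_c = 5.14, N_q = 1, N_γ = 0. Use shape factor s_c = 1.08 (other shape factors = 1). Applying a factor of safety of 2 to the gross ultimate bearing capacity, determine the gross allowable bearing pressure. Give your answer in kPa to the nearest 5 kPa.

q_all ≈ 390 kPa

Effective surcharge at the founding depth q = γ·D_f = 20 × 2.59 = 51.8 kPa.
q_ult = c·N_c·s_c + q·N_q
     = 131 × 5.14 × 1.08 + 51.8 × 1
     = 727.21 + 51.8 = 779.01 kPa.
q_all = q_ult / FS = 779.01 / 2 = 389.5 kPa.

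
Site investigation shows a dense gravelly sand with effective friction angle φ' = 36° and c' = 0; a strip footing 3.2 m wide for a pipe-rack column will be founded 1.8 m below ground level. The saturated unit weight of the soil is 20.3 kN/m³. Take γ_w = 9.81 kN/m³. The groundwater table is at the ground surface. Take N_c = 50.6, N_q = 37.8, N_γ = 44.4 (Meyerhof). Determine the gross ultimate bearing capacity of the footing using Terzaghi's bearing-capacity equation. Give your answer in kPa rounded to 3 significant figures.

q_ult ≈ 1460 kPa

Water table at ground surface, so effective unit weight γ' = 20.3 − 9.81 = 10.49 kN/m³ is used throughout; overburden q = 10.49 × 1.8 = 18.882 kPa; the same γ' applies in the ½γBN_γ term.
Surcharge term q·N_q = 18.882 × 37.8 = 713.74 kPa; self-weight term 0.5·γ·B·N_γ = 0.5 × 10.49 × 3.2 × 44.4 = 745.21 kPa.
q_ult = 713.74 + 745.21 = 1458.9 kPa.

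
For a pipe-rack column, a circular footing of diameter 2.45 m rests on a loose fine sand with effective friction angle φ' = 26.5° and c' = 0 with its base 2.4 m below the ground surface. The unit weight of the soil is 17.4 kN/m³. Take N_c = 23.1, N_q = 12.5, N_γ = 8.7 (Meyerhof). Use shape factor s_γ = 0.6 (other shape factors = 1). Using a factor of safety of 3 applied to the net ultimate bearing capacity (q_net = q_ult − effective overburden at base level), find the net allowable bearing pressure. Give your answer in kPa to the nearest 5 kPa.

q_all(net) ≈ 195 kPa

Effective surcharge at the founding depth q = γ·D_f = 17.4 × 2.4 = 41.76 kPa.
q_ult = q·N_q + 0.5·γ·B·N_γ·s_γ
     = 41.76 × 12.5 + 0.5 × 17.4 × 2.45 × 8.7 × 0.6
     = 522 + 111.26 = 633.26 kPa.
Net ultimate: q_net = 633.26 − 41.76 = 591.5 kPa.
q_all(net) = 591.5 / 3 = 197.17 kPa.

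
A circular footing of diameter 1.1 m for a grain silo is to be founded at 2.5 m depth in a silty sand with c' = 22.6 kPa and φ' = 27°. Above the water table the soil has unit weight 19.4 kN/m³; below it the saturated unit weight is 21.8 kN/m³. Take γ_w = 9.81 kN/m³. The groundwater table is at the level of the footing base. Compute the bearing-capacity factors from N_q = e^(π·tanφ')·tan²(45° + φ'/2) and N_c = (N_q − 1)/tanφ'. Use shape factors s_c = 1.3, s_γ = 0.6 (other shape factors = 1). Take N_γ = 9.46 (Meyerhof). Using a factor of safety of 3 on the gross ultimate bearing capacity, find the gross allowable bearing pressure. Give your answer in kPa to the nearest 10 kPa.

q_all ≈ 460 kPa

N_q = e^(π·tan27°)·tan²(58.5°) = 13.2; N_c = (N_q − 1)/tanφ' = 23.94.
Effective surcharge at the founding depth q = γ·D_f = 19.4 × 2.5 = 48.5 kPa.
The water table coincides with the base, so in the self-weight term γ → γ' = 11.99 kN/m³.
q_ult = c·N_c·s_c + q·N_q + 0.5·γ·B·N_γ·s_γ
     = 22.6 × 23.942 × 1.3 + 48.5 × 13.199 + 0.5 × 11.99 × 1.1 × 9.46 × 0.6
     = 703.42 + 640.16 + 37.43 = 1381 kPa.
q_all = 1381 / 3 = 460.34 kPa.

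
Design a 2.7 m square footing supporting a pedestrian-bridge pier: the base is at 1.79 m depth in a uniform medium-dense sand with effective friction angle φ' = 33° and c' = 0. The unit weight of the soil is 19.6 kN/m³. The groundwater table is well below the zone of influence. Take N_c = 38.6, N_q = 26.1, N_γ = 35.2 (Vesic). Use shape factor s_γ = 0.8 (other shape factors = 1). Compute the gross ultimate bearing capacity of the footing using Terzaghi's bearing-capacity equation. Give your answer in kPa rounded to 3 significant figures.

q_ult ≈ 1660 kPa

Overburden at base level: q = 19.6 × 1.79 = 35.084 kPa.
Surcharge term q·N_q = 35.084 × 26.1 = 915.69 kPa; self-weight term 0.5·γ·B·N_γ·s_γ = 0.5 × 19.6 × 2.7 × 35.2 × 0.8 = 745.11 kPa.
q_ult = 915.69 + 745.11 = 1660.8 kPa.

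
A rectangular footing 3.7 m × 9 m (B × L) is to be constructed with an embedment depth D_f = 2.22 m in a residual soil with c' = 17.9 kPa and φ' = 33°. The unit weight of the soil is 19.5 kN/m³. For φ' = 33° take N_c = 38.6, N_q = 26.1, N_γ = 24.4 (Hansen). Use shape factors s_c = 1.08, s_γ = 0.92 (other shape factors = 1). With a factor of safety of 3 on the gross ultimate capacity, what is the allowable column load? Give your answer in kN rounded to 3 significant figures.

Overburden at base level: q = 19.5 × 2.22 = 43.29 kPa.
Cohesion term c·N_c·s_c = 17.9 × 38.6 × 1.08 = 746.22 kPa; surcharge term q·N_q = 43.29 × 26.1 = 1129.9 kPa; self-weight term 0.5·γ·B·N_γ·s_γ = 0.5 × 19.5 × 3.7 × 24.4 × 0.92 = 809.81 kPa.
q_ult = 746.22 + 1129.9 + 809.81 = 2685.9 kPa.
Gross allowable pressure q_all = 2685.9 / 3 = 895.3 kPa.
Footing area = 33.3 m², so allowable column load = 895.3 × 33.3 = 29813 kN.

P_all ≈ 29800 kN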